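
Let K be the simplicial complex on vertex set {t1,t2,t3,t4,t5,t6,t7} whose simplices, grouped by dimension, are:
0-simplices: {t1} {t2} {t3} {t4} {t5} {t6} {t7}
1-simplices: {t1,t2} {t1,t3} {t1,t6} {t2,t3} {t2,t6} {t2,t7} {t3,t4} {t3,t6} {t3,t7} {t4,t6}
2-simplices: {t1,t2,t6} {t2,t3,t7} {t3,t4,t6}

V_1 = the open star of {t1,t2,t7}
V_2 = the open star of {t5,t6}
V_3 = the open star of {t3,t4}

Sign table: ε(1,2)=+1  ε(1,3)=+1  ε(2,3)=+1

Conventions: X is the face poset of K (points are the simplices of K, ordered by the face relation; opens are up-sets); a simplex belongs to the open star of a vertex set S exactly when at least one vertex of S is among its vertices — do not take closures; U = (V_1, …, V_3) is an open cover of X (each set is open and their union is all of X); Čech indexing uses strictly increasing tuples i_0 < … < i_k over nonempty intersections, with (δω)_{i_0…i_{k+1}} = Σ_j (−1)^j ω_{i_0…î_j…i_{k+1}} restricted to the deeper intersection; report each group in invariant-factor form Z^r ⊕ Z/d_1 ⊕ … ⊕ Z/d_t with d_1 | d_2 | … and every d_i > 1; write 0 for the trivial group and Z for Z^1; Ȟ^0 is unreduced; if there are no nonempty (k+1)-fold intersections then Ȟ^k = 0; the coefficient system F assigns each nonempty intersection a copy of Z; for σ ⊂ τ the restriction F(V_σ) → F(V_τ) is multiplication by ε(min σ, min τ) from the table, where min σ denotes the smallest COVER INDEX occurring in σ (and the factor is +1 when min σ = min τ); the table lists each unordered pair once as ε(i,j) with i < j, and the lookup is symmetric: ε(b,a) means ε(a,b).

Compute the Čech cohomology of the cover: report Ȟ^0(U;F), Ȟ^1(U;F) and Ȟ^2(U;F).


intersection data:
  V1={{t1},{t2},{t7},{t1,t2},{t1,t3},{t1,t6},{t2,t3},{t2,t6},{t2,t7},{t3,t7},{t1,t2,t6},{t2,t3,t7}} V2={{t5},{t6},{t1,t6},{t2,t6},{t3,t6},{t4,t6},{t1,t2,t6},{t3,t4,t6}} V3={{t3},{t4},{t1,t3},{t2,t3},{t3,t4},{t3,t6},{t3,t7},{t4,t6},{t2,t3,t7},{t3,t4,t6}}
  V12={{t1,t6},{t2,t6},{t1,t2,t6}} V13={{t1,t3},{t2,t3},{t3,t7},{t2,t3,t7}} V23={{t3,t6},{t4,t6},{t3,t4,t6}}
C dims 3,3; δ0: rk 2, SNF 1^2
Ȟ^0 = (3 − 2) − 0 = 1, so Ȟ^0 ≅ Z
Ȟ^1 = (3 − 0) − 2 = 1, so Ȟ^1 ≅ Z
Ȟ^2 = (0 − 0) − 0 = 0, so Ȟ^2 ≅ 0

Ȟ^0(U;F) ≅ Z, Ȟ^1(U;F) ≅ Z, Ȟ^2(U;F) ≅ 0


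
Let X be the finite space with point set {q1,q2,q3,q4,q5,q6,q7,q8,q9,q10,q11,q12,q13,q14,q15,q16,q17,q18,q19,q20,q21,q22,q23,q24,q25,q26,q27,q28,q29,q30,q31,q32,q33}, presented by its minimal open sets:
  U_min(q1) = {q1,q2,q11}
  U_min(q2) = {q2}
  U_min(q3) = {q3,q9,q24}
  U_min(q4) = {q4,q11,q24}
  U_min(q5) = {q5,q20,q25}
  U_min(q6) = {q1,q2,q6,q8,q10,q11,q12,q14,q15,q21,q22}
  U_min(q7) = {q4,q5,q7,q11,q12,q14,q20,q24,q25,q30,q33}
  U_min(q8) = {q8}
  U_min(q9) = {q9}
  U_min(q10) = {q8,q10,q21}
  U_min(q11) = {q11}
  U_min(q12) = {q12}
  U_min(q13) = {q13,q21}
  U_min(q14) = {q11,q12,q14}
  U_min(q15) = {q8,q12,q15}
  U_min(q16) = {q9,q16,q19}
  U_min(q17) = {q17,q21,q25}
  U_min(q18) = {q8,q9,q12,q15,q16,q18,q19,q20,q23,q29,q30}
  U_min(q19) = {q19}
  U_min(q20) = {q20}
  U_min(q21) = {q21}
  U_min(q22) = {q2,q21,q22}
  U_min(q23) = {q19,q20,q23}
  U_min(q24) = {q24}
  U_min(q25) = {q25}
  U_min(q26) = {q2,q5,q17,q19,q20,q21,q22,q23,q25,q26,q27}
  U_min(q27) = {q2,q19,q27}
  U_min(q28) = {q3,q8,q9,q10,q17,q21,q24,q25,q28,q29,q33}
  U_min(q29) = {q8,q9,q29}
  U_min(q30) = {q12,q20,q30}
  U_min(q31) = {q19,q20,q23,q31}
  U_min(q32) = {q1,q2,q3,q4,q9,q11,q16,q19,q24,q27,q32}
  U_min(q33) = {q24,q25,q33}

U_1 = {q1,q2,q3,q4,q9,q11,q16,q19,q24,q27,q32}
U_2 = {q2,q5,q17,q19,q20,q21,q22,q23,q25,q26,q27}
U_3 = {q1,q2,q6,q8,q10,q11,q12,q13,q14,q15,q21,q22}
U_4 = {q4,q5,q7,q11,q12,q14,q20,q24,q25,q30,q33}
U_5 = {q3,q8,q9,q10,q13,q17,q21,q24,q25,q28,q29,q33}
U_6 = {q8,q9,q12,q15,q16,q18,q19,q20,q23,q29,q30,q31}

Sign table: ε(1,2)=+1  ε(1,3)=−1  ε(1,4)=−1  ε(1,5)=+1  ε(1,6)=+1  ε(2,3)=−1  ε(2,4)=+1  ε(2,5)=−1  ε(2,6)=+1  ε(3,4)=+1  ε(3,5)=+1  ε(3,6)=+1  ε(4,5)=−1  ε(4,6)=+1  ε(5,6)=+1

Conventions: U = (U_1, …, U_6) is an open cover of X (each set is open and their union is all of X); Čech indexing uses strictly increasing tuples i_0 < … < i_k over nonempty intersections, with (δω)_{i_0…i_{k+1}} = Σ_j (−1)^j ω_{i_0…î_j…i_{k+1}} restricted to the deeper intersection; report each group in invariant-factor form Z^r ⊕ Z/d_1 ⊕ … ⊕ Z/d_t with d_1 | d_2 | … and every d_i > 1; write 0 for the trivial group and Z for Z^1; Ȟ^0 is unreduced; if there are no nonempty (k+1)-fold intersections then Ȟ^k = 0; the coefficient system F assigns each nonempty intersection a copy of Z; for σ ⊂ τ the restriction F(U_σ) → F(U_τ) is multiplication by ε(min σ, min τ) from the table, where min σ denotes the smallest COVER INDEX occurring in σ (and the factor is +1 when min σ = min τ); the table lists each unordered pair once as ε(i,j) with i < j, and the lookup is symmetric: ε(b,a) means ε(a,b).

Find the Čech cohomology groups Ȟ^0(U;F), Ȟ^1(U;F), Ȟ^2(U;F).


Ȟ^0 = 0, Ȟ^1 = Z/2, Ȟ^2 = Z

nerve simplices:
  U12={q2,q19,q27} U13={q1,q2,q11} U14={q4,q11,q24} U15={q3,q9,q24} U16={q9,q16,q19} U23={q2,q21,q22} U24={q5,q20,q25} U25={q17,q21,q25} U26={q19,q20,q23} U34={q11,q12,q14} U35={q8,q10,q13,q21} U36={q8,q12,q15} U45={q24,q25,q33} U46={q12,q20,q30} U56={q8,q9,q29}
  U123={q2} U126={q19} U134={q11} U145={q24} U156={q9} U235={q21} U245={q25} U246={q20} U346={q12} U356={q8}
C dims 6,15,10; δ0: rk 6, SNF 1^5·2; δ1: rk 9, SNF 1^9
degree 0: 6−6−0 = 0 → Ȟ^0 ≅ 0
degree 1: 15−9−6 = 0 plus torsion [2] → Ȟ^1 ≅ Z/2
degree 2: 10−0−9 = 1 → Ȟ^2 ≅ Z


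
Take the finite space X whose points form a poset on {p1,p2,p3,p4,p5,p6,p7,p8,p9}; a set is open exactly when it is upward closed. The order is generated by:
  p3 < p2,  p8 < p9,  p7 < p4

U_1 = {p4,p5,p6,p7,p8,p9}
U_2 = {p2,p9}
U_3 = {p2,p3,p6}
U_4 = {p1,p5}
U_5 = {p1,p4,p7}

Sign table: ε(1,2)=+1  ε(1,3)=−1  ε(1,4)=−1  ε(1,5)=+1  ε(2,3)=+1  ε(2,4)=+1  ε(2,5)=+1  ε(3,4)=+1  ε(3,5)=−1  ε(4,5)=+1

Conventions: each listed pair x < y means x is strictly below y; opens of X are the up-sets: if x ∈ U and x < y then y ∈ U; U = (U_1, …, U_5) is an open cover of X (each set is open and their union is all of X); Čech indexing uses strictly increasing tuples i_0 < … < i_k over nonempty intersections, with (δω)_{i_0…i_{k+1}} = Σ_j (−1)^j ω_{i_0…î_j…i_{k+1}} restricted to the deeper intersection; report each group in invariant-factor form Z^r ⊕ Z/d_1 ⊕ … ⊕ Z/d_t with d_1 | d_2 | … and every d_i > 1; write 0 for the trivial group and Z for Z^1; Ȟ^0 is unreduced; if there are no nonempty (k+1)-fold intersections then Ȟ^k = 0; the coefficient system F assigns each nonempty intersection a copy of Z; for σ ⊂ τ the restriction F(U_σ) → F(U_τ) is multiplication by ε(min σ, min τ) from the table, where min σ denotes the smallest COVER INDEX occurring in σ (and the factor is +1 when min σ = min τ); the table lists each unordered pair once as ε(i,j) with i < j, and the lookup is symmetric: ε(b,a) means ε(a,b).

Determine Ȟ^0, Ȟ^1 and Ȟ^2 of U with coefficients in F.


Ȟ^0 = 0, Ȟ^1 = Z ⊕ Z/2, Ȟ^2 = 0

nonempty overlaps:
  U12={p9} U13={p6} U14={p5} U15={p4,p7} U23={p2} U45={p1}
C dims 5,6; δ0: rk 5, SNF 1^4·2
degree 0: 5−5−0 = 0 → Ȟ^0 ≅ 0
degree 1: 6−0−5 = 1 plus torsion [2] → Ȟ^1 ≅ Z ⊕ Z/2
degree 2: 0−0−0 = 0 → Ȟ^2 ≅ 0


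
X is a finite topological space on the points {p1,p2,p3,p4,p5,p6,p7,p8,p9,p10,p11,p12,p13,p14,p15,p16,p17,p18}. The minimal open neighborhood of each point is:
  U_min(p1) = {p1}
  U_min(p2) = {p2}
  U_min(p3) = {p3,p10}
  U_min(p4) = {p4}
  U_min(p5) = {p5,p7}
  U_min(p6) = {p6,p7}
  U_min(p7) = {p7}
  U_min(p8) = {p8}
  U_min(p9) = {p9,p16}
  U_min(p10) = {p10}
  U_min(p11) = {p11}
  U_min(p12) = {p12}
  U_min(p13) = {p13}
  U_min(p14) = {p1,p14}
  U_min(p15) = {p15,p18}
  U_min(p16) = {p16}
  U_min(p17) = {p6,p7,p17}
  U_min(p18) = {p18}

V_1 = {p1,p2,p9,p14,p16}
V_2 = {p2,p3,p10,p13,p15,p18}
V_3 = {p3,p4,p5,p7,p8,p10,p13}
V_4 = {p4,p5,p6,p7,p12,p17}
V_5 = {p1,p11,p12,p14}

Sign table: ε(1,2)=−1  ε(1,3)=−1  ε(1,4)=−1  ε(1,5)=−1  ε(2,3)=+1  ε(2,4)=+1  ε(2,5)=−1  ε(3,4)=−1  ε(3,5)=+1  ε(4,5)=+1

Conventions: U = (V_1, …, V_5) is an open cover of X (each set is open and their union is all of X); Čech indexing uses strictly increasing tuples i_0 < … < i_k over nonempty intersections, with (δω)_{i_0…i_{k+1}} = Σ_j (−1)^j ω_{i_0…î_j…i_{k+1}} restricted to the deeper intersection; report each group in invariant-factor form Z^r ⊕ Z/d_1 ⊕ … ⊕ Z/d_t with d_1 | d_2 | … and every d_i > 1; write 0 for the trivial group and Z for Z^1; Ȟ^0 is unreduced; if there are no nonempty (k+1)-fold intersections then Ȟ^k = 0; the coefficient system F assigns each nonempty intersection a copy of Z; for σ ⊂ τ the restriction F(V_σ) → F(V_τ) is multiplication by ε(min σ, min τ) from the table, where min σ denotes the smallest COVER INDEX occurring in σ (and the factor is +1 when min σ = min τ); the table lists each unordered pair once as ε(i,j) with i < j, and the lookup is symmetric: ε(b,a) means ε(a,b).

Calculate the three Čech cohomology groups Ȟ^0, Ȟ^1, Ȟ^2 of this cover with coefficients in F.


intersection data:
  V12={p2} V15={p1,p14} V23={p3,p10,p13} V34={p4,p5,p7} V45={p12}
C dims 5,5; δ0: rk 5, SNF 1^4·2
Ȟ^0 = (5 − 5) − 0 = 0, so Ȟ^0 ≅ 0
Ȟ^1 = (5 − 0) − 5 = 0 plus torsion [2], so Ȟ^1 ≅ Z/2
Ȟ^2 = (0 − 0) − 0 = 0, so Ȟ^2 ≅ 0

Ȟ^0(U;F) ≅ 0,  Ȟ^1(U;F) ≅ Z/2,  Ȟ^2(U;F) ≅ 0


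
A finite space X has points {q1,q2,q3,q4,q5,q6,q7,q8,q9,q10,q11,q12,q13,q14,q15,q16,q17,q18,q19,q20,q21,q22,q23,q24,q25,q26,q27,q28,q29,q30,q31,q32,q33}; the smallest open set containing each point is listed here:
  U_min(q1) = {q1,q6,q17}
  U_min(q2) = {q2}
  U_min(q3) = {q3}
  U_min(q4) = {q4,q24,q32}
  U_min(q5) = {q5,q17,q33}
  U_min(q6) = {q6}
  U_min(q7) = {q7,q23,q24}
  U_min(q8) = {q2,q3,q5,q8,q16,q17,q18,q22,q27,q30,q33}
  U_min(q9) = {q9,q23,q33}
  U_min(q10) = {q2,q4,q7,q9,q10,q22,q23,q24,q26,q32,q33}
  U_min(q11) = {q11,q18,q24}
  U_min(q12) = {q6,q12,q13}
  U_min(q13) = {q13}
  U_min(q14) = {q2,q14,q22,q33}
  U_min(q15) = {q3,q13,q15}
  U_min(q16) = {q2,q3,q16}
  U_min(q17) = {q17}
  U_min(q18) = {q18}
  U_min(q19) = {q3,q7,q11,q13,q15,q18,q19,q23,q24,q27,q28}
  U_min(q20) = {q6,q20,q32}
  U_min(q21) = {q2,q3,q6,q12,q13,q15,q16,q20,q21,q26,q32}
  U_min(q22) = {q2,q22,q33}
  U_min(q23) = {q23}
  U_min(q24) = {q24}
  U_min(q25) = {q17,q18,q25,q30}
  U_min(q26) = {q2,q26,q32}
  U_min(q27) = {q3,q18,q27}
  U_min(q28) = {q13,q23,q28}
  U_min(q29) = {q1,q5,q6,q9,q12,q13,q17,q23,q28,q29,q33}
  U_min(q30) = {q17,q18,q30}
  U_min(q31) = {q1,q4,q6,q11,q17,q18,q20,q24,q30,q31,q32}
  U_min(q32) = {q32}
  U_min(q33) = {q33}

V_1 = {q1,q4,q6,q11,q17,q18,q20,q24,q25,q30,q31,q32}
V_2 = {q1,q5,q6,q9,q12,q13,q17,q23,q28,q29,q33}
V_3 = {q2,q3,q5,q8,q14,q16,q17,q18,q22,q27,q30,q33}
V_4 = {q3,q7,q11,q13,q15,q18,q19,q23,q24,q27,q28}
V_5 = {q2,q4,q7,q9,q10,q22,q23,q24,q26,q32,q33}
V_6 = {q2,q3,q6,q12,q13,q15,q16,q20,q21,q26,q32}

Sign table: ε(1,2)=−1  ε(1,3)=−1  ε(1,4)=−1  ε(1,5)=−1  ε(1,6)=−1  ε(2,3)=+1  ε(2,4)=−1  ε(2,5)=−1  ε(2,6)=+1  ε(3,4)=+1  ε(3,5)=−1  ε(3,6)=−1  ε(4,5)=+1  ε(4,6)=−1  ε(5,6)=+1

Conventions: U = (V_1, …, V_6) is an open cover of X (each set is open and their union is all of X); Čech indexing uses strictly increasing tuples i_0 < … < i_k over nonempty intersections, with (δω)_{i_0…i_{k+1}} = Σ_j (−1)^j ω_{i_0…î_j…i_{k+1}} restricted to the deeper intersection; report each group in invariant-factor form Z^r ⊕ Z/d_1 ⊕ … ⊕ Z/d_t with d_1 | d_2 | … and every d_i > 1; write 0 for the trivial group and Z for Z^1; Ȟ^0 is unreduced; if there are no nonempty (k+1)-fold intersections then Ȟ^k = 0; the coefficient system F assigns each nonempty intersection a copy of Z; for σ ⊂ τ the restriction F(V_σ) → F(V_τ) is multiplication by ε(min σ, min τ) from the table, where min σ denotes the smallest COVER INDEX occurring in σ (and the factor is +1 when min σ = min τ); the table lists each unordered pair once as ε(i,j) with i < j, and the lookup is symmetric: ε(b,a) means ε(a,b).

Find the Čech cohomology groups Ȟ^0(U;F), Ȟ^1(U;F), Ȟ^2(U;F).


Ȟ^0 ≅ 0, Ȟ^1 ≅ Z/2, Ȟ^2 ≅ Z

nerve simplices:
  V12={q1,q6,q17} V13={q17,q18,q30} V14={q11,q18,q24} V15={q4,q24,q32} V16={q6,q20,q32} V23={q5,q17,q33} V24={q13,q23,q28} V25={q9,q23,q33} V26={q6,q12,q13} V34={q3,q18,q27} V35={q2,q22,q33} V36={q2,q3,q16} V45={q7,q23,q24} V46={q3,q13,q15} V56={q2,q26,q32}
  V123={q17} V126={q6} V134={q18} V145={q24} V156={q32} V235={q33} V245={q23} V246={q13} V346={q3} V356={q2}
C dims 6,15,10; δ0: rk 6, SNF 1^5·2; δ1: rk 9, SNF 1^9
degree 0: 6−6−0 = 0 → Ȟ^0 ≅ 0
degree 1: 15−9−6 = 0 plus torsion [2] → Ȟ^1 ≅ Z/2
degree 2: 10−0−9 = 1 → Ȟ^2 ≅ Z


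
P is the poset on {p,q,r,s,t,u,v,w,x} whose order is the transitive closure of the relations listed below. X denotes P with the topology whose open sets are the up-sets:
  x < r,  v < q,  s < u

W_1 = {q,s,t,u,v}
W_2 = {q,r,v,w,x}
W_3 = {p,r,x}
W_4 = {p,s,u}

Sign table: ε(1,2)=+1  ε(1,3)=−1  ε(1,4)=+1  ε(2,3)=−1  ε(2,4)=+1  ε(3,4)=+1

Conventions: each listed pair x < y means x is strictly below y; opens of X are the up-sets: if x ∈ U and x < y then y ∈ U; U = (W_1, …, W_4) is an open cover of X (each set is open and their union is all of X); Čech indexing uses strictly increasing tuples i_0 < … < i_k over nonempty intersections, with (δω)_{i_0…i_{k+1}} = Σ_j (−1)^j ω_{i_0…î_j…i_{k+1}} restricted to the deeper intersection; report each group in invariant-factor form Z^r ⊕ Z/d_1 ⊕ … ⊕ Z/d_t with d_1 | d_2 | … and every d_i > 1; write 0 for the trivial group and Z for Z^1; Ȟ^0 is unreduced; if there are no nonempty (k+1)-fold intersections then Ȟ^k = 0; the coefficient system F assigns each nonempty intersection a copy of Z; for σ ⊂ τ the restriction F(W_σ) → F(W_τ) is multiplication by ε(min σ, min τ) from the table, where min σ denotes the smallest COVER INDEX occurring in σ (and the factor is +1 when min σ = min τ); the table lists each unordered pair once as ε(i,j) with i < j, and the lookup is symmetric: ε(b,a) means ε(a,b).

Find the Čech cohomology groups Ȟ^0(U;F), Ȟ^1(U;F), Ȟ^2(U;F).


Ȟ^0 ≅ 0, Ȟ^1 ≅ Z/2 and Ȟ^2 ≅ 0

intersection data:
  W12={q,v} W14={s,u} W23={r,x} W34={p}
C dims 4,4; δ0: rk 4, SNF 1^3·2
Ȟ^0 = (4 − 4) − 0 = 0, so Ȟ^0 ≅ 0
Ȟ^1 = (4 − 0) − 4 = 0 plus torsion [2], so Ȟ^1 ≅ Z/2
Ȟ^2 = (0 − 0) − 0 = 0, so Ȟ^2 ≅ 0


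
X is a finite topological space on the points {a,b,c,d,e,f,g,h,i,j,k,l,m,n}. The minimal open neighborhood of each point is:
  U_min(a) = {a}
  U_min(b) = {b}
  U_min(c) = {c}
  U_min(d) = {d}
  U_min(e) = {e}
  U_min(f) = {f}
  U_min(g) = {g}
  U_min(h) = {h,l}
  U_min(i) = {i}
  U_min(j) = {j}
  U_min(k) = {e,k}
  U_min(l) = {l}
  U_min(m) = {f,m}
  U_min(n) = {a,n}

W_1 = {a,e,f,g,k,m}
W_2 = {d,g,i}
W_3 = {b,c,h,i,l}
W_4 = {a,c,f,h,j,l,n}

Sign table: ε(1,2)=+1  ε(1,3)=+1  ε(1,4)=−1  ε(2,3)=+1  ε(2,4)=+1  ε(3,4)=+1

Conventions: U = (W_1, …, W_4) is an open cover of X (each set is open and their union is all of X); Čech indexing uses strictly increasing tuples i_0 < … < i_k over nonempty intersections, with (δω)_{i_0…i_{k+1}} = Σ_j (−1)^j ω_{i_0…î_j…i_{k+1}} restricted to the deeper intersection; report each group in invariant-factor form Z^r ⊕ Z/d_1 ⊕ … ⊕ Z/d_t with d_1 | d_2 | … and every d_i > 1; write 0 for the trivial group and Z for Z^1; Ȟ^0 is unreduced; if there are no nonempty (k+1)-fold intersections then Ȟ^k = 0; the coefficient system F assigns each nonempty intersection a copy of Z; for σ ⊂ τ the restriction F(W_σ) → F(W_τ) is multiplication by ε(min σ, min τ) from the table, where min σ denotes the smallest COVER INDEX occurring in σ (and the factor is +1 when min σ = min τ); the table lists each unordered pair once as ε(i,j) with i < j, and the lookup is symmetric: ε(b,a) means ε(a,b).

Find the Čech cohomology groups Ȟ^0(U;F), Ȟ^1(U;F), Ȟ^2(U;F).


Ȟ^0 = 0,  Ȟ^1 = Z/2,  Ȟ^2 = 0

nonempty overlaps:
  W12={g} W14={a,f} W23={i} W34={c,h,l}
C dims 4,4; δ0: rk 4, SNF 1^3·2
degree 0: 4−4−0 = 0 → Ȟ^0 ≅ 0
degree 1: 4−0−4 = 0 plus torsion [2] → Ȟ^1 ≅ Z/2
degree 2: 0−0−0 = 0 → Ȟ^2 ≅ 0


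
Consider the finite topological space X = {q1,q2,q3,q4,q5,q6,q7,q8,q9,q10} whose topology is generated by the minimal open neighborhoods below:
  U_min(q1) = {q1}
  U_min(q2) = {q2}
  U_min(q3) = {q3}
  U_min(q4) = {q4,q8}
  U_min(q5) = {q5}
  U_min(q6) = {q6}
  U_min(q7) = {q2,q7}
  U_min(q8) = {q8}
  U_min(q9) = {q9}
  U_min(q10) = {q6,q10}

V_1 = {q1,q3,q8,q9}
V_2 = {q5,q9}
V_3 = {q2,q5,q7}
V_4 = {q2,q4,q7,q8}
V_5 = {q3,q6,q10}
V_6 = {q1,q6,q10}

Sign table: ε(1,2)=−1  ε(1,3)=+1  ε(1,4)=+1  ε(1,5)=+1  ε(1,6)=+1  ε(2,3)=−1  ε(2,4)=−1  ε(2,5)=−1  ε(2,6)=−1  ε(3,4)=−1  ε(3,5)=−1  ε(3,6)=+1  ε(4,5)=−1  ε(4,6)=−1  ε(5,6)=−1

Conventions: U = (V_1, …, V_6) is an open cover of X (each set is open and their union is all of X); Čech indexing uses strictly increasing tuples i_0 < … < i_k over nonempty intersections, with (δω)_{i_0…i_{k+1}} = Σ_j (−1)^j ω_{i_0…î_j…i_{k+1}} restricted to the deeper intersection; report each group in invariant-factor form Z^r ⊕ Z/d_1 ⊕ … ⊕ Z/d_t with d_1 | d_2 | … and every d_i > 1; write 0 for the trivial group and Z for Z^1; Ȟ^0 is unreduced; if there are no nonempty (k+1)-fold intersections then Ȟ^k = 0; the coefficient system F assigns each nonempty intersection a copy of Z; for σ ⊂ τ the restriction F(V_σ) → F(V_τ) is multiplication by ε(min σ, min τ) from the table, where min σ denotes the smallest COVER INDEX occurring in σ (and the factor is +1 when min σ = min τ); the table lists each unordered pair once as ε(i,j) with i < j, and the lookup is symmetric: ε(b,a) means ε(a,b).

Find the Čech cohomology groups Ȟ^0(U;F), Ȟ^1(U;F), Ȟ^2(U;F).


Ȟ^0 ≅ 0, Ȟ^1 ≅ Z ⊕ Z/2, Ȟ^2 ≅ 0

cover nerve:
  V12={q9} V14={q8} V15={q3} V16={q1} V23={q5} V34={q2,q7} V56={q6,q10}
C dims 6,7; δ0: rk 6, SNF 1^5·2
Ȟ^0: (6−6)−0=0 ⇒ 0
Ȟ^1: (7−0)−6=1 plus torsion [2] ⇒ Z ⊕ Z/2
Ȟ^2: (0−0)−0=0 ⇒ 0


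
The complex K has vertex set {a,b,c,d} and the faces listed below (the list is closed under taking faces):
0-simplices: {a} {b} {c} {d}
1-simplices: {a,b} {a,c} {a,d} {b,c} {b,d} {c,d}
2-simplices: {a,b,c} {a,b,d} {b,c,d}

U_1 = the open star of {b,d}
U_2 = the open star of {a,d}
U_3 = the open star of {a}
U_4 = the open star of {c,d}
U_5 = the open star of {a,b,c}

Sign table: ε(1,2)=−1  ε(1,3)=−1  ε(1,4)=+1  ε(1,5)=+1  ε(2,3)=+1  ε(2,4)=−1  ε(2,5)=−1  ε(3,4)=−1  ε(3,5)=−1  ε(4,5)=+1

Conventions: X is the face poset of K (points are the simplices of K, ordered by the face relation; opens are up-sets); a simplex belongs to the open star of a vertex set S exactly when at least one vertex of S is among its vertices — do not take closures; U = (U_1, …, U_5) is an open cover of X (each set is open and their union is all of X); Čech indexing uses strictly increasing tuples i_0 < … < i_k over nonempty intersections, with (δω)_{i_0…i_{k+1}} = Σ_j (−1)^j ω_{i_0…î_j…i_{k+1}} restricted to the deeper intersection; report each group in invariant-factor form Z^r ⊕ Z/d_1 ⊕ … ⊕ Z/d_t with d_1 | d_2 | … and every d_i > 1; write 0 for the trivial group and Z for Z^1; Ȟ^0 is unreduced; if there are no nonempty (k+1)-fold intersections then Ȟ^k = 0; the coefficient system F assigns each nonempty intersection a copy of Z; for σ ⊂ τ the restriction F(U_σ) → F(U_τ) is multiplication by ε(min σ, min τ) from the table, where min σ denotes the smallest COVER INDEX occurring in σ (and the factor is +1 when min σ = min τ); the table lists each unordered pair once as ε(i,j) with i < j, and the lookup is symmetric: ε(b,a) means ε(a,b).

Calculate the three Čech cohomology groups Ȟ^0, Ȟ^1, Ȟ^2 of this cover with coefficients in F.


intersection data:
  U1={{b},{d},{a,b},{a,d},{b,c},{b,d},{c,d},{a,b,c},{a,b,d},{b,c,d}} U2={{a},{d},{a,b},{a,c},{a,d},{b,d},{c,d},{a,b,c},{a,b,d},{b,c,d}} U3={{a},{a,b},{a,c},{a,d},{a,b,c},{a,b,d}} U4={{c},{d},{a,c},{a,d},{b,c},{b,d},{c,d},{a,b,c},{a,b,d},{b,c,d}} U5={{a},{b},{c},{a,b},{a,c},{a,d},{b,c},{b,d},{c,d},{a,b,c},{a,b,d},{b,c,d}}
  U12={{d},{a,b},{a,d},{b,d},{c,d},{a,b,c},{a,b,d},{b,c,d}} U13={{a,b},{a,d},{a,b,c},{a,b,d}} U14={{d},{a,d},{b,c},{b,d},{c,d},{a,b,c},{a,b,d},{b,c,d}} U15={{b},{a,b},{a,d},{b,c},{b,d},{c,d},{a,b,c},{a,b,d},{b,c,d}} U23={{a},{a,b},{a,c},{a,d},{a,b,c},{a,b,d}} U24={{d},{a,c},{a,d},{b,d},{c,d},{a,b,c},{a,b,d},{b,c,d}} U25={{a},{a,b},{a,c},{a,d},{b,d},{c,d},{a,b,c},{a,b,d},{b,c,d}} U34={{a,c},{a,d},{a,b,c},{a,b,d}} U35={{a},{a,b},{a,c},{a,d},{a,b,c},{a,b,d}} U45={{c},{a,c},{a,d},{b,c},{b,d},{c,d},{a,b,c},{a,b,d},{b,c,d}}
  U123={{a,b},{a,d},{a,b,c},{a,b,d}} U124={{d},{a,d},{b,d},{c,d},{a,b,c},{a,b,d},{b,c,d}} U125={{a,b},{a,d},{b,d},{c,d},{a,b,c},{a,b,d},{b,c,d}} U134={{a,d},{a,b,c},{a,b,d}} U135={{a,b},{a,d},{a,b,c},{a,b,d}} U145={{a,d},{b,c},{b,d},{c,d},{a,b,c},{a,b,d},{b,c,d}} U234={{a,c},{a,d},{a,b,c},{a,b,d}} U235={{a},{a,b},{a,c},{a,d},{a,b,c},{a,b,d}} U245={{a,c},{a,d},{b,d},{c,d},{a,b,c},{a,b,d},{b,c,d}} U345={{a,c},{a,d},{a,b,c},{a,b,d}}
  U1234={{a,d},{a,b,c},{a,b,d}} U1235={{a,b},{a,d},{a,b,c},{a,b,d}} U1245={{a,d},{b,d},{c,d},{a,b,c},{a,b,d},{b,c,d}} U1345={{a,d},{a,b,c},{a,b,d}} U2345={{a,c},{a,d},{a,b,c},{a,b,d}}
  U12345={{a,d},{a,b,c},{a,b,d}}
C dims 5,10,10,5; δ0: rk 4, SNF 1^4; δ1: rk 6, SNF 1^6; δ2: rk 4, SNF 1^4
Ȟ^0 = (5 − 4) − 0 = 1, so Ȟ^0 ≅ Z
Ȟ^1 = (10 − 6) − 4 = 0, so Ȟ^1 ≅ 0
Ȟ^2 = (10 − 4) − 6 = 0, so Ȟ^2 ≅ 0

Ȟ^0 ≅ Z; Ȟ^1 ≅ 0; Ȟ^2 ≅ 0


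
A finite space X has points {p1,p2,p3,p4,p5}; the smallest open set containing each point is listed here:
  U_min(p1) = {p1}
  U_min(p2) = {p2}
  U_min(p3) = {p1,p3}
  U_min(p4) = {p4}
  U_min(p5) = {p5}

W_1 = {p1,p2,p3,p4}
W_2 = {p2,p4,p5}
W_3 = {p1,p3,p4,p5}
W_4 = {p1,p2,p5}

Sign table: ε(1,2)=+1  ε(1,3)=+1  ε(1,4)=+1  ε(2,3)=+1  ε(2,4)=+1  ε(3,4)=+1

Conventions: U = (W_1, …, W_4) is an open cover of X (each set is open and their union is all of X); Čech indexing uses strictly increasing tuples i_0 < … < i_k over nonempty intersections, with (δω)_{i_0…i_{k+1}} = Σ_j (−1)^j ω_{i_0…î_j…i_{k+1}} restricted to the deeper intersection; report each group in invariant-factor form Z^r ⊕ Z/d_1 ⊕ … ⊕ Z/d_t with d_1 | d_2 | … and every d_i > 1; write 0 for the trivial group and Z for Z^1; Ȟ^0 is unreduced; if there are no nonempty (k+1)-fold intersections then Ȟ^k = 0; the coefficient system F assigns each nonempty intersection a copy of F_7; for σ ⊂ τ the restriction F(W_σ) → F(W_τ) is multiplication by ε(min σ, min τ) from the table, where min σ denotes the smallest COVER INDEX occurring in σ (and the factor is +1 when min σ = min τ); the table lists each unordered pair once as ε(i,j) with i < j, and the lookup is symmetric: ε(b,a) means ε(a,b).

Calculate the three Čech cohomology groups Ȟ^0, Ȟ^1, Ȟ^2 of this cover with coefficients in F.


intersection data:
  W12={p2,p4} W13={p1,p3,p4} W14={p1,p2} W23={p4,p5} W24={p2,p5} W34={p1,p5}
  W123={p4} W124={p2} W134={p1} W234={p5}
C dims 4,6,4; δ0: rk_F7 3; δ1: rk_F7 3
Ȟ^0 = (4 − 3) − 0 = 1, so Ȟ^0 ≅ Z/7
Ȟ^1 = (6 − 3) − 3 = 0, so Ȟ^1 ≅ 0
Ȟ^2 = (4 − 0) − 3 = 1, so Ȟ^2 ≅ Z/7

Ȟ^0(U;F) ≅ Z/7; Ȟ^1(U;F) ≅ 0; Ȟ^2(U;F) ≅ Z/7


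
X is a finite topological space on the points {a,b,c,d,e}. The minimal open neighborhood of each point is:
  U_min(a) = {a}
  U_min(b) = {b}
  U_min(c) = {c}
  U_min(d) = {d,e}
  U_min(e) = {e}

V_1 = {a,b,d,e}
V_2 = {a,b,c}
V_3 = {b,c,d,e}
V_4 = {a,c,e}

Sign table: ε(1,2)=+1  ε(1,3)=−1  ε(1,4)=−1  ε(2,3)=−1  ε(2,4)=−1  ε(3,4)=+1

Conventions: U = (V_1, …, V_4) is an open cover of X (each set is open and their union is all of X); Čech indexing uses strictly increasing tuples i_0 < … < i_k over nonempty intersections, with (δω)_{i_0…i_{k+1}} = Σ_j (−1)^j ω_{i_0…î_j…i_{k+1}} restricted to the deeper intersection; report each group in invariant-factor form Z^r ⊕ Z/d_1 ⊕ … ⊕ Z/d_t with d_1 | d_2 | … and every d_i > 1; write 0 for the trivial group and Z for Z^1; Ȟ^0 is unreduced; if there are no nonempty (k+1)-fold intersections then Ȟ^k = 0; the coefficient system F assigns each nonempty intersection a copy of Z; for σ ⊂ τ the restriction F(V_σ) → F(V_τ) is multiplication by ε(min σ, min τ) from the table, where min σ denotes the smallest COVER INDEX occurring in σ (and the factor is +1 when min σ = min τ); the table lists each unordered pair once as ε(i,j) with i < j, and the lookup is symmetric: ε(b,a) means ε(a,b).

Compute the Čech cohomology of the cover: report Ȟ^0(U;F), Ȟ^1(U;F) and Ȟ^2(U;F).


nonempty overlaps:
  V12={a,b} V13={b,d,e} V14={a,e} V23={b,c} V24={a,c} V34={c,e}
  V123={b} V124={a} V134={e} V234={c}
C dims 4,6,4; δ0: rk 3, SNF 1^3; δ1: rk 3, SNF 1^3
degree 0: 4−3−0 = 1 → Ȟ^0 ≅ Z
degree 1: 6−3−3 = 0 → Ȟ^1 ≅ 0
degree 2: 4−0−3 = 1 → Ȟ^2 ≅ Z

Ȟ^0(U;F) ≅ Z; Ȟ^1(U;F) ≅ 0; Ȟ^2(U;F) ≅ Z


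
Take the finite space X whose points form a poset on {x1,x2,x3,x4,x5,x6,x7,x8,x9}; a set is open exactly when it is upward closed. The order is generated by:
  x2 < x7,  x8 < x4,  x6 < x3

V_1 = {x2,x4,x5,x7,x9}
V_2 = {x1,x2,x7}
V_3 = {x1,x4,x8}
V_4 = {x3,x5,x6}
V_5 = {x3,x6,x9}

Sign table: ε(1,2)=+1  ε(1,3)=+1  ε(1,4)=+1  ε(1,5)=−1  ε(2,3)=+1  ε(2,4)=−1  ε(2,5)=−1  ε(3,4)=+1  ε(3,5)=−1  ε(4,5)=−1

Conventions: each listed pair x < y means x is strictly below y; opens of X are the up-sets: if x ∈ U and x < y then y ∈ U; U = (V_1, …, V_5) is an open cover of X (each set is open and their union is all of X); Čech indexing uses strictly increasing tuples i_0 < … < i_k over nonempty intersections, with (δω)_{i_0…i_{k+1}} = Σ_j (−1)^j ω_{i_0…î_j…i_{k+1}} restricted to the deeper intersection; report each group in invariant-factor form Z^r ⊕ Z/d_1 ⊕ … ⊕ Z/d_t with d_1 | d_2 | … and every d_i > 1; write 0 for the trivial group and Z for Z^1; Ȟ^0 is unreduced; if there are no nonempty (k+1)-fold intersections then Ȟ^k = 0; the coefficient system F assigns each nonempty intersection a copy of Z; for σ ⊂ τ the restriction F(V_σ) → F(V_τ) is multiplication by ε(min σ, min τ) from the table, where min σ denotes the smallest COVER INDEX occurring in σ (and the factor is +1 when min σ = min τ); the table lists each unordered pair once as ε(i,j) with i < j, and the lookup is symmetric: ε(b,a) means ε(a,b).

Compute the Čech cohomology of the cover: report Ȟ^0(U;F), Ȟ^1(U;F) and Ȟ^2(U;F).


nonempty overlaps:
  V12={x2,x7} V13={x4} V14={x5} V15={x9} V23={x1} V45={x3,x6}
C dims 5,6; δ0: rk 4, SNF 1^4
degree 0: 5−4−0 = 1 → Ȟ^0 ≅ Z
degree 1: 6−0−4 = 2 → Ȟ^1 ≅ Z^2
degree 2: 0−0−0 = 0 → Ȟ^2 ≅ 0

Ȟ^0 ≅ Z,  Ȟ^1 ≅ Z^2,  Ȟ^2 ≅ 0


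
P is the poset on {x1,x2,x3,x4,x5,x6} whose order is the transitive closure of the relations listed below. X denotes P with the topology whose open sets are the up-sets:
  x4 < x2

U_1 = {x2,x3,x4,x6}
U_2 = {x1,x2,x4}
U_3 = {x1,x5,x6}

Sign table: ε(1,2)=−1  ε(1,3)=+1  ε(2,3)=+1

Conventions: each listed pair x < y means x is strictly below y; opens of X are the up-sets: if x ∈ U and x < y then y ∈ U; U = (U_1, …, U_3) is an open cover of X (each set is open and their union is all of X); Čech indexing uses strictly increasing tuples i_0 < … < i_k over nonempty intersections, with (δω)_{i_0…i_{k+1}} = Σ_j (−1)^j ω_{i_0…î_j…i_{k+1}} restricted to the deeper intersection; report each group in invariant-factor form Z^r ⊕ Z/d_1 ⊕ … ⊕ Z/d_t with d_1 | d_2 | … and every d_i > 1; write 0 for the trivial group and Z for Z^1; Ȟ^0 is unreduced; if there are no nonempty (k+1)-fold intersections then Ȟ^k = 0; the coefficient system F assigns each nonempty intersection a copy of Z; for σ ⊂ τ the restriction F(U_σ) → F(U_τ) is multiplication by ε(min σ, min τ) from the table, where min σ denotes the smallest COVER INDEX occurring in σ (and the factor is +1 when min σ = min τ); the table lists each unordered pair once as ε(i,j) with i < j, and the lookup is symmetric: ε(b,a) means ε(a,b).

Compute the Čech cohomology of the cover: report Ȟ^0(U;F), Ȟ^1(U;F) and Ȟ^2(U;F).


Ȟ^0 = 0; Ȟ^1 = Z/2; Ȟ^2 = 0

nerve simplices:
  U12={x2,x4} U13={x6} U23={x1}
C dims 3,3; δ0: rk 3, SNF 1^2·2
degree 0: 3−3−0 = 0 → Ȟ^0 ≅ 0
degree 1: 3−0−3 = 0 plus torsion [2] → Ȟ^1 ≅ Z/2
degree 2: 0−0−0 = 0 → Ȟ^2 ≅ 0


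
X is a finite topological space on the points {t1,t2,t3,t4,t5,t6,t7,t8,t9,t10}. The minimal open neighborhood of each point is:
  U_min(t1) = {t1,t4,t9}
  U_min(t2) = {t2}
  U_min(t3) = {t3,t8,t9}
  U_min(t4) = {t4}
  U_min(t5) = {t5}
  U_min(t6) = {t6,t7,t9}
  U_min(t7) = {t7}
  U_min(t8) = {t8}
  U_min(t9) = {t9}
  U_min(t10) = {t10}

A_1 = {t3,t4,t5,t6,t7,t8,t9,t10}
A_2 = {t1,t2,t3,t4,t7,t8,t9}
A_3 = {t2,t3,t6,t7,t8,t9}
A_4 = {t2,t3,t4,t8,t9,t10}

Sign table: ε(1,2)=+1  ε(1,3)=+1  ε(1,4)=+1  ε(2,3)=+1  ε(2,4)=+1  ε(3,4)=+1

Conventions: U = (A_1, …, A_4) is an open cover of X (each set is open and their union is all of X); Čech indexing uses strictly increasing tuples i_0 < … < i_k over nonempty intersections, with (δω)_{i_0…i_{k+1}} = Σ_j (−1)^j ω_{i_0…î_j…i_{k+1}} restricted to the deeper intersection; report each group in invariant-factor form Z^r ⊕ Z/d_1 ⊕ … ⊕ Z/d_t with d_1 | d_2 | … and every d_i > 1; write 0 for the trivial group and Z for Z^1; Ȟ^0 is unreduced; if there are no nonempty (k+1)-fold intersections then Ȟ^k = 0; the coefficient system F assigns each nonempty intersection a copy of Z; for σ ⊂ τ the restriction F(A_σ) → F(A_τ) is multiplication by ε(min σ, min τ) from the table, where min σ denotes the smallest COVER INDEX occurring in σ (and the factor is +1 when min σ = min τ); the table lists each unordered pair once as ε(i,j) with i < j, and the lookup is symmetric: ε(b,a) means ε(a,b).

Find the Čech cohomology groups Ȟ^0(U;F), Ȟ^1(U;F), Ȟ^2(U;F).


nonempty intersections:
  A12={t3,t4,t7,t8,t9} A13={t3,t6,t7,t8,t9} A14={t3,t4,t8,t9,t10} A23={t2,t3,t7,t8,t9} A24={t2,t3,t4,t8,t9} A34={t2,t3,t8,t9}
  A123={t3,t7,t8,t9} A124={t3,t4,t8,t9} A134={t3,t8,t9} A234={t2,t3,t8,t9}
  A1234={t3,t8,t9}
C dims 4,6,4,1; δ0: rk 3, SNF 1^3; δ1: rk 3, SNF 1^3; δ2: rk 1, SNF 1^1
Ȟ^0: (4−3)−0=1 ⇒ Z
Ȟ^1: (6−3)−3=0 ⇒ 0
Ȟ^2: (4−1)−3=0 ⇒ 0

Ȟ^0 ≅ Z, Ȟ^1 ≅ 0 and Ȟ^2 ≅ 0


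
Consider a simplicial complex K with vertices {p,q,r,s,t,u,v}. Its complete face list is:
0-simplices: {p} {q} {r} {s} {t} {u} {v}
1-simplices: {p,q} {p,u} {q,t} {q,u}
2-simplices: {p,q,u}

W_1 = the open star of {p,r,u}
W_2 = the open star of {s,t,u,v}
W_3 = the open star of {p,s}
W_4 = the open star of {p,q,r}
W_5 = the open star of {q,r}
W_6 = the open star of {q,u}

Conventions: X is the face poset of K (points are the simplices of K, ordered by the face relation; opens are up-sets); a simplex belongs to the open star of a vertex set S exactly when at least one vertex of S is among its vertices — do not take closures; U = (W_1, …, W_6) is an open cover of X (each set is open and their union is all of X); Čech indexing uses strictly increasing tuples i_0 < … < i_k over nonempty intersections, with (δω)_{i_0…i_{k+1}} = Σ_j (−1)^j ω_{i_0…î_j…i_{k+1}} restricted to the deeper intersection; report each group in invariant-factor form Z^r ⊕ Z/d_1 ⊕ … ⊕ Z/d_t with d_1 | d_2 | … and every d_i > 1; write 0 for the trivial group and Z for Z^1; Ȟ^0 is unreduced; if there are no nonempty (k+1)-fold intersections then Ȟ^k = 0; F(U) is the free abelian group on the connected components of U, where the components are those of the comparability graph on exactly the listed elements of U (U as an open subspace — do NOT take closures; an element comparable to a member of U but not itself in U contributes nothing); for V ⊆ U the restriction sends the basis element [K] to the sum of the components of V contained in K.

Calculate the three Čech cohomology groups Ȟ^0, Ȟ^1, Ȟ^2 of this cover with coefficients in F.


intersection data:
  W1={{p},{r},{u},{p,q},{p,u},{q,u},{p,q,u}} W2={{s},{t},{u},{v},{p,u},{q,t},{q,u},{p,q,u}} W3={{p},{s},{p,q},{p,u},{p,q,u}} W4={{p},{q},{r},{p,q},{p,u},{q,t},{q,u},{p,q,u}} W5={{q},{r},{p,q},{q,t},{q,u},{p,q,u}} W6={{q},{u},{p,q},{p,u},{q,t},{q,u},{p,q,u}}
  W12={{u},{p,u},{q,u},{p,q,u}} W13={{p},{p,q},{p,u},{p,q,u}} W14={{p},{r},{p,q},{p,u},{q,u},{p,q,u}} W15={{r},{p,q},{q,u},{p,q,u}} W16={{u},{p,q},{p,u},{q,u},{p,q,u}} W23={{s},{p,u},{p,q,u}} W24={{p,u},{q,t},{q,u},{p,q,u}} W25={{q,t},{q,u},{p,q,u}} W26={{u},{p,u},{q,t},{q,u},{p,q,u}} W34={{p},{p,q},{p,u},{p,q,u}} W35={{p,q},{p,q,u}} W36={{p,q},{p,u},{p,q,u}} W45={{q},{r},{p,q},{q,t},{q,u},{p,q,u}} W46={{q},{p,q},{p,u},{q,t},{q,u},{p,q,u}} W56={{q},{p,q},{q,t},{q,u},{p,q,u}}
  W123={{p,u},{p,q,u}} W124={{p,u},{q,u},{p,q,u}} W125={{q,u},{p,q,u}} W126={{u},{p,u},{q,u},{p,q,u}} W134={{p},{p,q},{p,u},{p,q,u}} W135={{p,q},{p,q,u}} W136={{p,q},{p,u},{p,q,u}} W145={{r},{p,q},{q,u},{p,q,u}} W146={{p,q},{p,u},{q,u},{p,q,u}} W156={{p,q},{q,u},{p,q,u}} W234={{p,u},{p,q,u}} W235={{p,q,u}} W236={{p,u},{p,q,u}} W245={{q,t},{q,u},{p,q,u}} W246={{p,u},{q,t},{q,u},{p,q,u}} W256={{q,t},{q,u},{p,q,u}} W345={{p,q},{p,q,u}} W346={{p,q},{p,u},{p,q,u}} W356={{p,q},{p,q,u}} W456={{q},{p,q},{q,t},{q,u},{p,q,u}}
  W1234={{p,u},{p,q,u}} W1235={{p,q,u}} W1236={{p,u},{p,q,u}} W1245={{q,u},{p,q,u}} W1246={{p,u},{q,u},{p,q,u}} W1256={{q,u},{p,q,u}} W1345={{p,q},{p,q,u}} W1346={{p,q},{p,u},{p,q,u}} W1356={{p,q},{p,q,u}} W1456={{p,q},{q,u},{p,q,u}} W2345={{p,q,u}} W2346={{p,u},{p,q,u}} W2356={{p,q,u}} W2456={{q,t},{q,u},{p,q,u}} W3456={{p,q},{p,q,u}}
  W12345={{p,q,u}} W12346={{p,u},{p,q,u}} W12356={{p,q,u}} W12456={{q,u},{p,q,u}} W13456={{p,q},{p,q,u}} W23456={{p,q,u}}
  W123456={{p,q,u}}
components per intersection:
  W1: {{p},{u},{p,q},{p,u},{q,u},{p,q,u}} {{r}}
  W2: {{s}} {{t},{q,t}} {{u},{p,u},{q,u},{p,q,u}} {{v}}
  W3: {{p},{p,q},{p,u},{p,q,u}} {{s}}
  W4: {{p},{q},{p,q},{p,u},{q,t},{q,u},{p,q,u}} {{r}}
  W5: {{q},{p,q},{q,t},{q,u},{p,q,u}} {{r}}
  W6: {{q},{u},{p,q},{p,u},{q,t},{q,u},{p,q,u}}
  W12: {{u},{p,u},{q,u},{p,q,u}}
  W13: {{p},{p,q},{p,u},{p,q,u}}
  W14: {{p},{p,q},{p,u},{q,u},{p,q,u}} {{r}}
  W15: {{r}} {{p,q},{q,u},{p,q,u}}
  W16: {{u},{p,q},{p,u},{q,u},{p,q,u}}
  W23: {{s}} {{p,u},{p,q,u}}
  W24: {{p,u},{q,u},{p,q,u}} {{q,t}}
  W25: {{q,t}} {{q,u},{p,q,u}}
  W26: {{u},{p,u},{q,u},{p,q,u}} {{q,t}}
  W34: {{p},{p,q},{p,u},{p,q,u}}
  W35: {{p,q},{p,q,u}}
  W36: {{p,q},{p,u},{p,q,u}}
  W45: {{q},{p,q},{q,t},{q,u},{p,q,u}} {{r}}
  W46: {{q},{p,q},{p,u},{q,t},{q,u},{p,q,u}}
  W56: {{q},{p,q},{q,t},{q,u},{p,q,u}}
  W123: {{p,u},{p,q,u}}
  W124: {{p,u},{q,u},{p,q,u}}
  W125: {{q,u},{p,q,u}}
  W126: {{u},{p,u},{q,u},{p,q,u}}
  W134: {{p},{p,q},{p,u},{p,q,u}}
  W135: {{p,q},{p,q,u}}
  W136: {{p,q},{p,u},{p,q,u}}
  W145: {{r}} {{p,q},{q,u},{p,q,u}}
  W146: {{p,q},{p,u},{q,u},{p,q,u}}
  W156: {{p,q},{q,u},{p,q,u}}
  W234: {{p,u},{p,q,u}}
  W235: {{p,q,u}}
  W236: {{p,u},{p,q,u}}
  W245: {{q,t}} {{q,u},{p,q,u}}
  W246: {{p,u},{q,u},{p,q,u}} {{q,t}}
  W256: {{q,t}} {{q,u},{p,q,u}}
  W345: {{p,q},{p,q,u}}
  W346: {{p,q},{p,u},{p,q,u}}
  W356: {{p,q},{p,q,u}}
  W456: {{q},{p,q},{q,t},{q,u},{p,q,u}}
  W1234: {{p,u},{p,q,u}}
  W1235: {{p,q,u}}
  W1236: {{p,u},{p,q,u}}
  W1245: {{q,u},{p,q,u}}
  W1246: {{p,u},{q,u},{p,q,u}}
  W1256: {{q,u},{p,q,u}}
  W1345: {{p,q},{p,q,u}}
  W1346: {{p,q},{p,u},{p,q,u}}
  W1356: {{p,q},{p,q,u}}
  W1456: {{p,q},{q,u},{p,q,u}}
  W2345: {{p,q,u}}
  W2346: {{p,u},{p,q,u}}
  W2356: {{p,q,u}}
  W2456: {{q,t}} {{q,u},{p,q,u}}
  W3456: {{p,q},{p,q,u}}
  W12345: {{p,q,u}}
  W12346: {{p,u},{p,q,u}}
  W12356: {{p,q,u}}
  W12456: {{q,u},{p,q,u}}
  W13456: {{p,q},{p,q,u}}
  W23456: {{p,q,u}}
  W123456: {{p,q,u}}
C dims 13,22,24,16; δ0: rk 9, SNF 1^9; δ1: rk 13, SNF 1^13; δ2: rk 11, SNF 1^11
Ȟ^0 = (13 − 9) − 0 = 4, so Ȟ^0 ≅ Z^4
Ȟ^1 = (22 − 13) − 9 = 0, so Ȟ^1 ≅ 0
Ȟ^2 = (24 − 11) − 13 = 0, so Ȟ^2 ≅ 0

Ȟ^0(U;F) ≅ Z^4,  Ȟ^1(U;F) ≅ 0,  Ȟ^2(U;F) ≅ 0


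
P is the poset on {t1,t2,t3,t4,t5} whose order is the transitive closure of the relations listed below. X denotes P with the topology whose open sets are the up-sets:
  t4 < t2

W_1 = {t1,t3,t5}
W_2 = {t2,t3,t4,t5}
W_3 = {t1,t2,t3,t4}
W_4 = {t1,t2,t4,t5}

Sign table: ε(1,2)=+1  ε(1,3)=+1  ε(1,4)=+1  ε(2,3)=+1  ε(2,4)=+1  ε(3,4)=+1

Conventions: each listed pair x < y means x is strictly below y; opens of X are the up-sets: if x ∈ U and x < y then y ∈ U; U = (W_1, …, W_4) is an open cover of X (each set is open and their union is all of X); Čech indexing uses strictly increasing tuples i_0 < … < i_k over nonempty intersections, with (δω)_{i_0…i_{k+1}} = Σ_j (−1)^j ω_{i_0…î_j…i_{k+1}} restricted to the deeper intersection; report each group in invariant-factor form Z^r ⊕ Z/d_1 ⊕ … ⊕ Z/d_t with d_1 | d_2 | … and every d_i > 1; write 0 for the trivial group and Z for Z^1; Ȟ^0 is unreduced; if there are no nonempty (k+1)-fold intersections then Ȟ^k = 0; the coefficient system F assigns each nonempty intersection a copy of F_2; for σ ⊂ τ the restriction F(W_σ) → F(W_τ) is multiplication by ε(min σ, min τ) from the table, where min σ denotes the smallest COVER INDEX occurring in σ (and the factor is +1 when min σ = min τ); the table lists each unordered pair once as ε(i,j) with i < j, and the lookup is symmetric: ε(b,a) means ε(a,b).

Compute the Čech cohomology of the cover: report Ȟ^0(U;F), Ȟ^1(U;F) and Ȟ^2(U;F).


cover nerve:
  W12={t3,t5} W13={t1,t3} W14={t1,t5} W23={t2,t3,t4} W24={t2,t4,t5} W34={t1,t2,t4}
  W123={t3} W124={t5} W134={t1} W234={t2,t4}
C dims 4,6,4; δ0: rk_F2 3; δ1: rk_F2 3
Ȟ^0: (4−3)−0=1 ⇒ Z/2
Ȟ^1: (6−3)−3=0 ⇒ 0
Ȟ^2: (4−0)−3=1 ⇒ Z/2

Ȟ^0 = Z/2, Ȟ^1 = 0 and Ȟ^2 = Z/2


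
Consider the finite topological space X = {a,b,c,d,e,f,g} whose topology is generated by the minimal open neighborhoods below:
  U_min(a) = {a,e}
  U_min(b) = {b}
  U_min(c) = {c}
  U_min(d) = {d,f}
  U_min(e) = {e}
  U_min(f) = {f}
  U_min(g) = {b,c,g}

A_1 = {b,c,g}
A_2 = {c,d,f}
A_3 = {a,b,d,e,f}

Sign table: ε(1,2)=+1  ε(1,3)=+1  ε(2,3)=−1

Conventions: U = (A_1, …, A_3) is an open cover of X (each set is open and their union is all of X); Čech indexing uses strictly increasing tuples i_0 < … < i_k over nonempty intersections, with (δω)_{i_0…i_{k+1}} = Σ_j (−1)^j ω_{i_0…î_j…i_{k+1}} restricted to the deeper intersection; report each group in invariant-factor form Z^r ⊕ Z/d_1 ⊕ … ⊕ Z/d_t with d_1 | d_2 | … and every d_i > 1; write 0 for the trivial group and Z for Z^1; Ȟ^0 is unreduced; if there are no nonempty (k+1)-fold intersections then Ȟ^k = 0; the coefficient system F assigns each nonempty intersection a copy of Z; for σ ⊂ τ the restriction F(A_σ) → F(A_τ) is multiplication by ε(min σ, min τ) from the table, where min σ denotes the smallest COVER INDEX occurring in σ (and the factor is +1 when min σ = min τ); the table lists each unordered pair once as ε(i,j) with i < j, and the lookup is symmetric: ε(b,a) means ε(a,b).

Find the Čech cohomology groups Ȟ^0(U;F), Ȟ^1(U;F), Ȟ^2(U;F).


Ȟ^0(U;F) ≅ 0,  Ȟ^1(U;F) ≅ Z/2,  Ȟ^2(U;F) ≅ 0

nonempty intersections:
  A12={c} A13={b} A23={d,f}
C dims 3,3; δ0: rk 3, SNF 1^2·2
Ȟ^0: (3−3)−0=0 ⇒ 0
Ȟ^1: (3−0)−3=0 plus torsion [2] ⇒ Z/2
Ȟ^2: (0−0)−0=0 ⇒ 0


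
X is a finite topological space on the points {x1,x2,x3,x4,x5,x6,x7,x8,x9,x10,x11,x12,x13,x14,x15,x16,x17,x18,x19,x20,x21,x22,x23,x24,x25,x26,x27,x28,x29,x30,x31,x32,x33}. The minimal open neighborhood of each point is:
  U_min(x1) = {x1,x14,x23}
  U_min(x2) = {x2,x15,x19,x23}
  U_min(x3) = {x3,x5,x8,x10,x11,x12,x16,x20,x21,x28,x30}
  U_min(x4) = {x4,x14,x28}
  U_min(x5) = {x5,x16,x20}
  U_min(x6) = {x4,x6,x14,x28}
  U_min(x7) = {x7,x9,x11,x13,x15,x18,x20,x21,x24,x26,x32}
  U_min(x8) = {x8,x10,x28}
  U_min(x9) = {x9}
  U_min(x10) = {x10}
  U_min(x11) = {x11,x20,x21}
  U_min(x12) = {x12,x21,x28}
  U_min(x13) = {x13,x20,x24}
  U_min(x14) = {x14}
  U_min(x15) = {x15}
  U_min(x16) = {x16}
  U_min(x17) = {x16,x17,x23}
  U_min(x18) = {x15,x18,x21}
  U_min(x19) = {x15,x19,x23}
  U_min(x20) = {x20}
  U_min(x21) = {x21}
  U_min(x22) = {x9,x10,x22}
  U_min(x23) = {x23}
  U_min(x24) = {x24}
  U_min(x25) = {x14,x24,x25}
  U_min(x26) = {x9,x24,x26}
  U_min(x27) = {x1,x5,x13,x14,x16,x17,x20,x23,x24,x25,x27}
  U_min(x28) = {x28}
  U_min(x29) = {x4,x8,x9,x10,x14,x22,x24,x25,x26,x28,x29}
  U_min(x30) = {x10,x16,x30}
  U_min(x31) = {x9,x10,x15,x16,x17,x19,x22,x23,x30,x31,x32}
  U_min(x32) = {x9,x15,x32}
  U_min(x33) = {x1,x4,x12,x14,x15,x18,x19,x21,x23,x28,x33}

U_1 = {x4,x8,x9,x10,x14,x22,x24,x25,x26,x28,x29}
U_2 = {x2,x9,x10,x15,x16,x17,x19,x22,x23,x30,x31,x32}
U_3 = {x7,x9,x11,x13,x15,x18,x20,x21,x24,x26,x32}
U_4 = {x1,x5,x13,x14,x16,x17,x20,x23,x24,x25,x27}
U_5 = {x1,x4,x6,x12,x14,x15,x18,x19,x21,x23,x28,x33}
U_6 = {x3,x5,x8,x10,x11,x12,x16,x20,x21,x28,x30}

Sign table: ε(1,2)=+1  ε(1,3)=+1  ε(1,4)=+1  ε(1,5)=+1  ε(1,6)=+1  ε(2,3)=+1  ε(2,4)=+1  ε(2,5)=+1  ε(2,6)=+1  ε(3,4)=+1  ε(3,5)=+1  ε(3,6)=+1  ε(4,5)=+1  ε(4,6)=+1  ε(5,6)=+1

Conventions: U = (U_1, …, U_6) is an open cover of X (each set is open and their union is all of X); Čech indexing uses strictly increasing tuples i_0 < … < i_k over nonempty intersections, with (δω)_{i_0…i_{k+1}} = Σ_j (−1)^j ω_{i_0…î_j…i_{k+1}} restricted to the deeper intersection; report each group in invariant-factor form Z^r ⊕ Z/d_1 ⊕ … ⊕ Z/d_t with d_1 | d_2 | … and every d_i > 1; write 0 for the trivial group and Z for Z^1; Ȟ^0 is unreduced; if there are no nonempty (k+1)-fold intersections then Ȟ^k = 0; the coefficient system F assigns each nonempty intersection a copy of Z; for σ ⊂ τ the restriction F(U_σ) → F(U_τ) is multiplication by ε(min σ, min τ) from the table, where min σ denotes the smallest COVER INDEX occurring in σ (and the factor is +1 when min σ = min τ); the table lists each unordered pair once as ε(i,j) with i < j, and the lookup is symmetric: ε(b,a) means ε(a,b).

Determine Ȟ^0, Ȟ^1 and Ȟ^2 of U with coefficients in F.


Ȟ^0 ≅ Z,  Ȟ^1 ≅ 0,  Ȟ^2 ≅ Z/2

intersection data:
  U12={x9,x10,x22} U13={x9,x24,x26} U14={x14,x24,x25} U15={x4,x14,x28} U16={x8,x10,x28} U23={x9,x15,x32} U24={x16,x17,x23} U25={x15,x19,x23} U26={x10,x16,x30} U34={x13,x20,x24} U35={x15,x18,x21} U36={x11,x20,x21} U45={x1,x14,x23} U46={x5,x16,x20} U56={x12,x21,x28}
  U123={x9} U126={x10} U134={x24} U145={x14} U156={x28} U235={x15} U245={x23} U246={x16} U346={x20} U356={x21}
C dims 6,15,10; δ0: rk 5, SNF 1^5; δ1: rk 10, SNF 1^9·2
Ȟ^0 = (6 − 5) − 0 = 1, so Ȟ^0 ≅ Z
Ȟ^1 = (15 − 10) − 5 = 0, so Ȟ^1 ≅ 0
Ȟ^2 = (10 − 0) − 10 = 0 plus torsion [2], so Ȟ^2 ≅ Z/2
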